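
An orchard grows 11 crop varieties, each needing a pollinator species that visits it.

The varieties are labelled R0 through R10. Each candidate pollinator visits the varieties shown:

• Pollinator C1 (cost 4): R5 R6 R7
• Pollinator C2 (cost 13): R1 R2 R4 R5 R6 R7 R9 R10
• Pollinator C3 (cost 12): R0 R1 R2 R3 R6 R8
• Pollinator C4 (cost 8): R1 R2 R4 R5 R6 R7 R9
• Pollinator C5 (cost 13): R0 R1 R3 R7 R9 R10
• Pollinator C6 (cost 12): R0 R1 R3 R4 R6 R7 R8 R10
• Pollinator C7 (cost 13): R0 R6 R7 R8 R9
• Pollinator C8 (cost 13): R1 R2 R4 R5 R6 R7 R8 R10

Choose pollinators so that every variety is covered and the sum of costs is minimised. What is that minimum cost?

20

C4, C6 together cover every variety (C4 ∪ C6 = {R0, R1, R2, R3, R4, R5, R6, R7, R8, R9, R10}); total cost 8 + 12 = 20.
No covering selection has total cost below 20.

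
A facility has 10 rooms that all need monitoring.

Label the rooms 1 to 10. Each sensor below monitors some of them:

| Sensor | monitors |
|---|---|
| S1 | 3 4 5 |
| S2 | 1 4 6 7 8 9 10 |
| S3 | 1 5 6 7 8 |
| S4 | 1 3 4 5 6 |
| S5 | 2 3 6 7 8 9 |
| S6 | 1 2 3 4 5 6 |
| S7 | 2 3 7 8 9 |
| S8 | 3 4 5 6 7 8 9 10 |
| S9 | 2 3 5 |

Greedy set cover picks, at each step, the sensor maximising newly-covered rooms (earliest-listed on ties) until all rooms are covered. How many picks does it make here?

2

Greedy: pick S8 (covers 8 new) → pick S6 (covers 2 new). Total picks: 2.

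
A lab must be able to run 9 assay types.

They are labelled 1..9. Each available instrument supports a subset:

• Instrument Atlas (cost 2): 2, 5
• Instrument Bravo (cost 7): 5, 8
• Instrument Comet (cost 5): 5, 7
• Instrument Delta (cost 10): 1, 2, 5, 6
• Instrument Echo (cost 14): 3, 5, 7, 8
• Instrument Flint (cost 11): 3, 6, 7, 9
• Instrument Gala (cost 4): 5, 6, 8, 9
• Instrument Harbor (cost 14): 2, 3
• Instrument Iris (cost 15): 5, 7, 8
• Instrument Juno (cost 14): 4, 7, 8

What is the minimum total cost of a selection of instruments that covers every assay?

Delta, Flint, Juno together cover every assay (Delta ∪ Flint ∪ Juno = {1, 2, 3, 4, 5, 6, 7, 8, 9}); total cost 10 + 11 + 14 = 35.
The greedy pick Atlas, Gala, Comet, Delta, Flint, Juno costs 46; no covering selection beats 35.

35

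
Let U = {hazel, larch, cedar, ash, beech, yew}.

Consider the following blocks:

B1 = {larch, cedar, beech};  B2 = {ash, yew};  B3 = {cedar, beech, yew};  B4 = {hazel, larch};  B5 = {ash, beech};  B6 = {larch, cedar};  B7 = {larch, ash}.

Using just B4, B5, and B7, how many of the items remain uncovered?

2

Union of B4, B5, B7 = {hazel, larch, ash, beech}.
Not covered: cedar, yew — 2 items.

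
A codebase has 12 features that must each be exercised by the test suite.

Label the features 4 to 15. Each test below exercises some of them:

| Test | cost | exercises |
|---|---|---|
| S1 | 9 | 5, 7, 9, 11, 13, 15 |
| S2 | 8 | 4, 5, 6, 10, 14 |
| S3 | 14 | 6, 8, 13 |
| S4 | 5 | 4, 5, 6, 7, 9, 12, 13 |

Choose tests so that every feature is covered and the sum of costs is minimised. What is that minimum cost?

S1, S2, S3, S4 together cover every feature (S1 ∪ S2 ∪ S3 ∪ S4 = {4, 5, 6, 7, 8, 9, 10, 11, 12, 13, 14, 15}); total cost 9 + 8 + 14 + 5 = 36.
No covering selection has total cost below 36.

36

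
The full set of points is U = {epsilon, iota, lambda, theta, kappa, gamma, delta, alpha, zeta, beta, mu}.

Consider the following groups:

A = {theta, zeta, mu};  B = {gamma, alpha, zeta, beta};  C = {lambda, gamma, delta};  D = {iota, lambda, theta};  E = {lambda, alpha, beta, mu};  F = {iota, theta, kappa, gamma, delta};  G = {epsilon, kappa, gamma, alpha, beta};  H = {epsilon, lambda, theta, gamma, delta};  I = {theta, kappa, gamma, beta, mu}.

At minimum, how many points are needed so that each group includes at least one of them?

3

Take T = {iota, gamma, mu}. Each listed group contains at least one of these, so T is a hitting set of size 3.
No choice of 2 points meets every group, so 3 is the minimum.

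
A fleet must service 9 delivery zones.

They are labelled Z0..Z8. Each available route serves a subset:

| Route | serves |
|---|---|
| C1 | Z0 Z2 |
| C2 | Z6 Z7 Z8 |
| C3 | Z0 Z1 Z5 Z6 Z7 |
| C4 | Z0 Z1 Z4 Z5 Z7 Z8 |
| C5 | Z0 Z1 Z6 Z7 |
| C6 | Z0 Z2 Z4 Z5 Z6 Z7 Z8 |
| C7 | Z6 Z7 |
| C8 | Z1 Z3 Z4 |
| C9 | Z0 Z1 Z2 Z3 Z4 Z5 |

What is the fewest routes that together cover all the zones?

2

C6 and C9 together: C6 ∪ C9 = {Z0, Z1, Z2, Z3, Z4, Z5, Z6, Z7, Z8} — every zone is covered.
No single route has all 9 zones (the largest, C6, has 7), so 2 is optimal.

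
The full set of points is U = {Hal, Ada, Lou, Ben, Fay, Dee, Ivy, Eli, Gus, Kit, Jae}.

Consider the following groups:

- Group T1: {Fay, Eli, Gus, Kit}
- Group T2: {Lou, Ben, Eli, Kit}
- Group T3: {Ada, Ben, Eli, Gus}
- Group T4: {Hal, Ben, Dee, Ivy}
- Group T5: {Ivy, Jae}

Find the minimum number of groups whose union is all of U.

T1, T2, T3, T4, and T5 cover everything between them: the union {Hal, Ada, Lou, Ben, Fay, Dee, Ivy, Eli, Gus, Kit, Jae} is all of U.
No 4 of the 5 groups cover everything (all 5 combinations miss at least one point), so 5 is optimal.

5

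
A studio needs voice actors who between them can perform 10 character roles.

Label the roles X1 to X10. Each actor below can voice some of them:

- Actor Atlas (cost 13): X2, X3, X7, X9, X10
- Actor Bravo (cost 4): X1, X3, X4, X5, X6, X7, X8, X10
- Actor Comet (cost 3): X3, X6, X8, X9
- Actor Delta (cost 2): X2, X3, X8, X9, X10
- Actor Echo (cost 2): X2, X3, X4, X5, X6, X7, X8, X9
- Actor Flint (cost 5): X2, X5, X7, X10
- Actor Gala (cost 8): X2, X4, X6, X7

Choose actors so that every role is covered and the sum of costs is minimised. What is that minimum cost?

6

Bravo, Echo together cover every role (Bravo ∪ Echo = {X1, X2, X3, X4, X5, X6, X7, X8, X9, X10}); total cost 4 + 2 = 6.
No covering selection has total cost below 6.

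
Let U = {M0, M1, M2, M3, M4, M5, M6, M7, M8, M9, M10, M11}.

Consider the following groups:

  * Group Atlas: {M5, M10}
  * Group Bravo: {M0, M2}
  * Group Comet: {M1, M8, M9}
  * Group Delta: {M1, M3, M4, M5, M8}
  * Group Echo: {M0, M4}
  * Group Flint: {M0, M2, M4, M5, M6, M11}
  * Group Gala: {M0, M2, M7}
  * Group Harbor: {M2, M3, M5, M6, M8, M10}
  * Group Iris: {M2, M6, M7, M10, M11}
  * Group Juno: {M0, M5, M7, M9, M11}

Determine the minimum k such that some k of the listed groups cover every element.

3

Delta and Harbor and Juno together: Delta ∪ Harbor ∪ Juno = {M0, M1, M2, M3, M4, M5, M6, M7, M8, M9, M10, M11} — every element is covered.
No 2 of the 10 groups cover everything (all 45 combinations miss at least one element), so 3 is optimal.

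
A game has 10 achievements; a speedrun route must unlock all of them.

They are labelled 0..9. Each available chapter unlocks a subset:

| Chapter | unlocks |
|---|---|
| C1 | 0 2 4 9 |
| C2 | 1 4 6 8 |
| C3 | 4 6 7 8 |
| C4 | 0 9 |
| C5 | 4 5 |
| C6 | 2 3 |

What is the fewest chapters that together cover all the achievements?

C1 and C2 and C3 and C5 and C6 together: C1 ∪ C2 ∪ C3 ∪ C5 ∪ C6 = {0, 1, 2, 3, 4, 5, 6, 7, 8, 9} — every achievement is covered.
No 4 of the 6 chapters cover everything (all 15 combinations miss at least one achievement), so 5 is optimal.

5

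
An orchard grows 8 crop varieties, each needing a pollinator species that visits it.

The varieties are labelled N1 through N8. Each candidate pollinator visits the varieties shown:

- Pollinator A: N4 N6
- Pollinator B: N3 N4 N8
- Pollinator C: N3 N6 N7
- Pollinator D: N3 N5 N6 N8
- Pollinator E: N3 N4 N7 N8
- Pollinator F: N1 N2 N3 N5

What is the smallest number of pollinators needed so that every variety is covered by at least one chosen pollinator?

3

Take {A, E, F}. Their union is {N1, N2, N3, N4, N5, N6, N7, N8}, which is all 8 varieties.
Only F contains N1, so F is forced; the remaining 4 varieties need at least 2 more pollinators (each remaining pollinator adds at most 3) — so at least 3 pollinators are needed, and 3 is optimal.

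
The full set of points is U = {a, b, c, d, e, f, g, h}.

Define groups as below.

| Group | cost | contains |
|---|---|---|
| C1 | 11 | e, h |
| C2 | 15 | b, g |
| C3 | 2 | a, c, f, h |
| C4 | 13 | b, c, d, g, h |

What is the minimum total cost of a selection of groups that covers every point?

26

C1, C3, C4 together cover every point (C1 ∪ C3 ∪ C4 = {a, b, c, d, e, f, g, h}); total cost 11 + 2 + 13 = 26.
No covering selection has total cost below 26.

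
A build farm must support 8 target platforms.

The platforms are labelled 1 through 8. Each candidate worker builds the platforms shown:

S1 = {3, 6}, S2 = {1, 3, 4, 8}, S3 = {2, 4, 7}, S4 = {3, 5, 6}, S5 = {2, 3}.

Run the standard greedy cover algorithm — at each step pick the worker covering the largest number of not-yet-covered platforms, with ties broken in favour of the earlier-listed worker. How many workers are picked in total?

3

Greedy: pick S2 (covers 4 new) → pick S3 (covers 2 new) → pick S4 (covers 2 new). Total picks: 3.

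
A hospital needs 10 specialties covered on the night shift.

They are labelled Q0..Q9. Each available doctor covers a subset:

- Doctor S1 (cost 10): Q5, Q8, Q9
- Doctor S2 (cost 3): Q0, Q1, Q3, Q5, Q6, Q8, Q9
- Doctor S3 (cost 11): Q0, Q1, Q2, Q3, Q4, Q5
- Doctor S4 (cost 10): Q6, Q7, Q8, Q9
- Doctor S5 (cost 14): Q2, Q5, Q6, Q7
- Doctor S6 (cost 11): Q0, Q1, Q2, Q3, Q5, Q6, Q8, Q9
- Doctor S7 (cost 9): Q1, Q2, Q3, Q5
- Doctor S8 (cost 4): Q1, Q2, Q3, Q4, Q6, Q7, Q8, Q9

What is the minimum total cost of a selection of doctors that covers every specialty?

S2, S8 together cover every specialty (S2 ∪ S8 = {Q0, Q1, Q2, Q3, Q4, Q5, Q6, Q7, Q8, Q9}); total cost 3 + 4 = 7.
No covering selection has total cost below 7.

7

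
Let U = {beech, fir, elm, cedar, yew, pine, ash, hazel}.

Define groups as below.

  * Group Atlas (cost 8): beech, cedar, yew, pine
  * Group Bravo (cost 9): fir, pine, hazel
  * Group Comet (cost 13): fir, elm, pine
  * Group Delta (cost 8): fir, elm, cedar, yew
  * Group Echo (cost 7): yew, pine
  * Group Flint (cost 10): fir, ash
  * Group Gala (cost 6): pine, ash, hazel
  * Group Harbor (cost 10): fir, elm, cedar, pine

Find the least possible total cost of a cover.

22

Atlas, Delta, Gala together cover every point (Atlas ∪ Delta ∪ Gala = {beech, fir, elm, cedar, yew, pine, ash, hazel}); total cost 8 + 8 + 6 = 22.
No covering selection has total cost below 22.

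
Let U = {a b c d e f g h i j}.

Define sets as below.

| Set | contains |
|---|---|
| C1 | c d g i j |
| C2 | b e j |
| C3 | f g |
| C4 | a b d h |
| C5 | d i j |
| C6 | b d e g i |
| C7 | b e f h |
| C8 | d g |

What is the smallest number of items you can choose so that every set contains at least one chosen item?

3

Take T = {d, f, j}. Each listed set contains at least one of these, so T is a hitting set of size 3.
No choice of 2 items meets every set, so 3 is the minimum.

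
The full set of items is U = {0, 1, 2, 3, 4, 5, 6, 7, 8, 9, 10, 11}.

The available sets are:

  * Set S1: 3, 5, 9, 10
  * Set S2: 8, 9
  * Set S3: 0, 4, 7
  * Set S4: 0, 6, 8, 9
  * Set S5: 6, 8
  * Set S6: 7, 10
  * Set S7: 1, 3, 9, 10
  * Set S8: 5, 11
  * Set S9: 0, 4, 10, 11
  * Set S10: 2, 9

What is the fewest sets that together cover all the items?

5

S3, S4, S7, S8, and S10 cover everything between them: the union {0, 1, 2, 3, 4, 5, 6, 7, 8, 9, 10, 11} is all of U.
No 4 of the 10 sets cover everything (all 210 combinations miss at least one item), so 5 is optimal.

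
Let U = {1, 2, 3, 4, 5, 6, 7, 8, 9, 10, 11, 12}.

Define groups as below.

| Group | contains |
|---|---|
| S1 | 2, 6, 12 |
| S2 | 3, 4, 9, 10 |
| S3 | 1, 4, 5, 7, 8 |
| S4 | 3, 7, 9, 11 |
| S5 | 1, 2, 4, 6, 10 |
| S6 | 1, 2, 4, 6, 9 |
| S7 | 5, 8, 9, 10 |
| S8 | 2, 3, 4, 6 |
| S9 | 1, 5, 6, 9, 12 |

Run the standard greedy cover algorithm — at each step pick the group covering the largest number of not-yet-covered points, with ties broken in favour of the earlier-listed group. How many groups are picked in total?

4

Greedy: pick S3 (covers 5 new) → pick S1 (covers 3 new) → pick S2 (covers 3 new) → pick S4 (covers 1 new). Total picks: 4.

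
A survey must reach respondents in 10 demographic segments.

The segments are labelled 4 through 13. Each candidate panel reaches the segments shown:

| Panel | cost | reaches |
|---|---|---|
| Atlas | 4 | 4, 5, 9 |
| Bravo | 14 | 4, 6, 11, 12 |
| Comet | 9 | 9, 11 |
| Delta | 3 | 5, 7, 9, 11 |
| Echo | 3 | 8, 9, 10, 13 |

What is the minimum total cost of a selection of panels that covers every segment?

Bravo, Delta, Echo together cover every segment (Bravo ∪ Delta ∪ Echo = {4, 5, 6, 7, 8, 9, 10, 11, 12, 13}); total cost 14 + 3 + 3 = 20.
The greedy pick Delta, Echo, Atlas, Bravo costs 24; no covering selection beats 20.

20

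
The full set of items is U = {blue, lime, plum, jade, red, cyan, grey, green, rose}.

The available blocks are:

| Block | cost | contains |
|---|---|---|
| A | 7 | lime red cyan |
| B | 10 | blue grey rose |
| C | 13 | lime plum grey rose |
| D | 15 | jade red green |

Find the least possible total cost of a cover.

A, B, C, D together cover every item (A ∪ B ∪ C ∪ D = {blue, lime, plum, jade, red, cyan, grey, green, rose}); total cost 7 + 10 + 13 + 15 = 45.
No covering selection has total cost below 45.

45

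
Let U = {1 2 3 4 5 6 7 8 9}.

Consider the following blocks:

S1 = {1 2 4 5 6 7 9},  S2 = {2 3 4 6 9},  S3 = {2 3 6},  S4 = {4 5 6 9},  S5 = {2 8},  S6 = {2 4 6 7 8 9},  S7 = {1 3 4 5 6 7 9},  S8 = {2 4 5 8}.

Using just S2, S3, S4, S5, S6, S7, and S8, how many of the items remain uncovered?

0

Union of S2, S3, S4, S5, S6, S7, S8 = {1, 2, 3, 4, 5, 6, 7, 8, 9} — that's every item, so 0 are uncovered.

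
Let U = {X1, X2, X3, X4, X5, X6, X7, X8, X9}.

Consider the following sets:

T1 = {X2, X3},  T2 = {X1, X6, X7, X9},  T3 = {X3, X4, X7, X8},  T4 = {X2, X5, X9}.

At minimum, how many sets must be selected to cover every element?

Take {T2, T3, T4}. Their union is {X1, X2, X3, X4, X5, X6, X7, X8, X9}, which is all 9 elements.
Each set has at most 4 elements, and 2·4 = 8 < 9 — so at least 3 sets are needed, and 3 is optimal.

3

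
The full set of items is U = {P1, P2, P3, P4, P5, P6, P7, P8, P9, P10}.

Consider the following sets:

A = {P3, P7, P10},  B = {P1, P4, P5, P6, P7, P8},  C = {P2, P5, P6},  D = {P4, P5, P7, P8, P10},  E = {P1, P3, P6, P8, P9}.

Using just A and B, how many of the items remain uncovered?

Union of A, B = {P1, P3, P4, P5, P6, P7, P8, P10}.
Not covered: P2, P9 — 2 items.

2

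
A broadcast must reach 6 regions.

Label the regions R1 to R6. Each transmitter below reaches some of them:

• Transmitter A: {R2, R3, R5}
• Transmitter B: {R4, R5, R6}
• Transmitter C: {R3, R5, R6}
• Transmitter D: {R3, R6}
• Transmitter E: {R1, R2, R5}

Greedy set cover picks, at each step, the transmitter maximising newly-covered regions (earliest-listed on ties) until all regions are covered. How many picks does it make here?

Greedy: pick A (covers 3 new) → pick B (covers 2 new) → pick E (covers 1 new). Total picks: 3.

3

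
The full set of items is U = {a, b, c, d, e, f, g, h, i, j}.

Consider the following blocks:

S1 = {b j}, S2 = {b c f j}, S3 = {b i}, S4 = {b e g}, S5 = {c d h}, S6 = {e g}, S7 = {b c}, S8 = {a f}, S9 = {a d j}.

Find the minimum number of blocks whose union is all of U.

5

Take {S2, S3, S4, S5, S8}. Their union is {a, b, c, d, e, f, g, h, i, j}, which is all 10 items.
No 4 of the 9 blocks cover everything (all 126 combinations miss at least one item), so 5 is optimal.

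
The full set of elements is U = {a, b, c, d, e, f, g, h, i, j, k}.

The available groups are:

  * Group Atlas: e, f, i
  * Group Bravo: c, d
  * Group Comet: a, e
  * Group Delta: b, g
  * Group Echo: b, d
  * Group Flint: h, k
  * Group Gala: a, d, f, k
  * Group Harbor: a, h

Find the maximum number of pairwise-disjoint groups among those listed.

Bravo, Comet, Delta, Flint are pairwise disjoint (Bravo={c,d}; Comet={a,e}; Delta={b,g}; Flint={h,k}).
Every remaining group overlaps one of these, and no 5 of the listed groups are pairwise disjoint, so 4 is the maximum.

4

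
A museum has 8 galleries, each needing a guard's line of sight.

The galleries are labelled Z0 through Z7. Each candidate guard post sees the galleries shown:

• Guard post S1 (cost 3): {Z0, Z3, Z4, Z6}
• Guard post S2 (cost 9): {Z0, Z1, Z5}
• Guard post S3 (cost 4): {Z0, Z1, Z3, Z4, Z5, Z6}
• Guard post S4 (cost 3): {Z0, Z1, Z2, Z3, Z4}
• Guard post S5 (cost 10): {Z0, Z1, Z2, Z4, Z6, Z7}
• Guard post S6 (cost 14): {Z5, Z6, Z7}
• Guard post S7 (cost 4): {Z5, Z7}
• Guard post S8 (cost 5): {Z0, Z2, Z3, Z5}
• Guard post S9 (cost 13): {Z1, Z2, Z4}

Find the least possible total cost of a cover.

S1, S4, S7 together cover every gallery (S1 ∪ S4 ∪ S7 = {Z0, Z1, Z2, Z3, Z4, Z5, Z6, Z7}); total cost 3 + 3 + 4 = 10.
The greedy pick S4, S3, S7 costs 11; no covering selection beats 10.

10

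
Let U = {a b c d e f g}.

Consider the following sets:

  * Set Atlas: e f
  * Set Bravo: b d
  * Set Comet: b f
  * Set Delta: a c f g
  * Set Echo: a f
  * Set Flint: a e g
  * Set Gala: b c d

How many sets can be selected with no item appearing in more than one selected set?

Atlas, Gala are pairwise disjoint (Atlas={e,f}; Gala={b,c,d}).
Every remaining set overlaps one of these, and no 3 of the listed sets are pairwise disjoint, so 2 is the maximum.

2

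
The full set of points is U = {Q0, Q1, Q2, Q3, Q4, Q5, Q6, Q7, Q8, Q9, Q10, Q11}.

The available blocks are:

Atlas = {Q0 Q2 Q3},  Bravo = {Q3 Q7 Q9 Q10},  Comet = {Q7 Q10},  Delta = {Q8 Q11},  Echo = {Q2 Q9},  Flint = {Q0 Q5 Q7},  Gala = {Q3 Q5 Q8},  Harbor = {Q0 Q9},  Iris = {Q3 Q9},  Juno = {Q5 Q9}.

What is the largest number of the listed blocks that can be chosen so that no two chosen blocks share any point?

4

Atlas, Comet, Delta, Juno are pairwise disjoint (Atlas={Q0,Q2,Q3}; Comet={Q7,Q10}; Delta={Q8,Q11}; Juno={Q5,Q9}).
Every remaining block overlaps one of these, and no 5 of the listed blocks are pairwise disjoint, so 4 is the maximum.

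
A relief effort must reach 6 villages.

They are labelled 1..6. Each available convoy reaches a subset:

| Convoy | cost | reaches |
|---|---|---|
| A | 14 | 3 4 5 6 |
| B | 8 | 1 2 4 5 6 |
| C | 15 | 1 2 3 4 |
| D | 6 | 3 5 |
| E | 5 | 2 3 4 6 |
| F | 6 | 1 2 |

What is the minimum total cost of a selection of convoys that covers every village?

13

B, E together cover every village (B ∪ E = {1, 2, 3, 4, 5, 6}); total cost 8 + 5 = 13.
No covering selection has total cost below 13.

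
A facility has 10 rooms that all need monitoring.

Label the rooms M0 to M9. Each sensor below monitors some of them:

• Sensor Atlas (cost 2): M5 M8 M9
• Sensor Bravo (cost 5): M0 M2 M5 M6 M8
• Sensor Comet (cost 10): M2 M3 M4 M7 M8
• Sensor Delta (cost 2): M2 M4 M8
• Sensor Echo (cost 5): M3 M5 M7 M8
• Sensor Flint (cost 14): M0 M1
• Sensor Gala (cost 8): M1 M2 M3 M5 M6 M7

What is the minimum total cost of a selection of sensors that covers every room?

Atlas, Bravo, Delta, Gala together cover every room (Atlas ∪ Bravo ∪ Delta ∪ Gala = {M0, M1, M2, M3, M4, M5, M6, M7, M8, M9}); total cost 2 + 5 + 2 + 8 = 17.
No covering selection has total cost below 17.

17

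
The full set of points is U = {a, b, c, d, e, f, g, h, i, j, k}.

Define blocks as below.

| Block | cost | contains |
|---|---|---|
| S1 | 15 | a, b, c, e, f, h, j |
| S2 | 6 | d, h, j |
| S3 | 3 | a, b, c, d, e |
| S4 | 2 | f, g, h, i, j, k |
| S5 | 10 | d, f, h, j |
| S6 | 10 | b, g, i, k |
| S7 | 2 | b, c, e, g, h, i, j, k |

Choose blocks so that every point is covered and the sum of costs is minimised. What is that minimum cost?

5

S3, S4 together cover every point (S3 ∪ S4 = {a, b, c, d, e, f, g, h, i, j, k}); total cost 3 + 2 = 5.
The greedy pick S7, S3, S4 costs 7; no covering selection beats 5.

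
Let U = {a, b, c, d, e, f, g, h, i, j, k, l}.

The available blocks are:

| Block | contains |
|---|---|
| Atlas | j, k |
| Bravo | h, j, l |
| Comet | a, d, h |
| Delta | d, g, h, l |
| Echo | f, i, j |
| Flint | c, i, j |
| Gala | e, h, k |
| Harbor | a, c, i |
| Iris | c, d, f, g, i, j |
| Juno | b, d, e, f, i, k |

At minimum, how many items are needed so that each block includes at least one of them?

T = {h, i, k} meets every block (each contains at least one member of T), and |T| = 3.
The blocks Atlas, Delta, Harbor are pairwise disjoint, so any hitting set needs a separate item for each — at least 3. Hence 3 is optimal.

3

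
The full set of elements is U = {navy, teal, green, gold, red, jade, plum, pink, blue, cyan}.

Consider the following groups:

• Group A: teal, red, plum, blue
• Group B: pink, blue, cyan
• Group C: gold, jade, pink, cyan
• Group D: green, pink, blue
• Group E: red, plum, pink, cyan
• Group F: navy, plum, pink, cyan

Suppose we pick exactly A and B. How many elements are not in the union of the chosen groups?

4

Union of A, B = {teal, red, plum, pink, blue, cyan}.
Not covered: navy, green, gold, jade — 4 elements.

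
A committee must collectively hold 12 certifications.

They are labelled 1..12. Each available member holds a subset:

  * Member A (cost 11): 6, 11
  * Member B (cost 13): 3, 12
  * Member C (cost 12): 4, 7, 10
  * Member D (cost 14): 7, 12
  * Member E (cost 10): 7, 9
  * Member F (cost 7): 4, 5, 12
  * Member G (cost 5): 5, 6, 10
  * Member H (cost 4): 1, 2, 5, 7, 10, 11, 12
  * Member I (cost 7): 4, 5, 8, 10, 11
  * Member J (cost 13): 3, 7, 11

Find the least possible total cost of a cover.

39

B, E, G, H, I together cover every certification (B ∪ E ∪ G ∪ H ∪ I = {1, 2, 3, 4, 5, 6, 7, 8, 9, 10, 11, 12}); total cost 13 + 10 + 5 + 4 + 7 = 39.
No covering selection has total cost below 39.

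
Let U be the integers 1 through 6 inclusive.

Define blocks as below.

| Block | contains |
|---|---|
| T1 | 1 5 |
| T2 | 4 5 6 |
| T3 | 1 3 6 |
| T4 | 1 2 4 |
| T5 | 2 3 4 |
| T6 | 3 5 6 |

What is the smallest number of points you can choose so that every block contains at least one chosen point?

Take H = {3, 4, 5}. Each listed block contains at least one of these, so H is a hitting set of size 3.
No choice of 2 points meets every block, so 3 is the minimum.

3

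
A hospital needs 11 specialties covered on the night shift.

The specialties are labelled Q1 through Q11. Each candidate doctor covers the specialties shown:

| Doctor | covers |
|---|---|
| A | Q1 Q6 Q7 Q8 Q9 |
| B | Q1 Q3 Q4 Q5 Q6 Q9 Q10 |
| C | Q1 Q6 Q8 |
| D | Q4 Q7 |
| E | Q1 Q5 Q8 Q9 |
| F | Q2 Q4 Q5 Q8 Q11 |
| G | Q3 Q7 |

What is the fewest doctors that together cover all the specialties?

Take {B, D, F}. Their union is {Q1, Q2, Q3, Q4, Q5, Q6, Q7, Q8, Q9, Q10, Q11}, which is all 11 specialties.
Only F contains Q2, so F is forced; the remaining 6 specialties need at least 2 more doctors (each remaining doctor adds at most 5) — so at least 3 doctors are needed, and 3 is optimal.

3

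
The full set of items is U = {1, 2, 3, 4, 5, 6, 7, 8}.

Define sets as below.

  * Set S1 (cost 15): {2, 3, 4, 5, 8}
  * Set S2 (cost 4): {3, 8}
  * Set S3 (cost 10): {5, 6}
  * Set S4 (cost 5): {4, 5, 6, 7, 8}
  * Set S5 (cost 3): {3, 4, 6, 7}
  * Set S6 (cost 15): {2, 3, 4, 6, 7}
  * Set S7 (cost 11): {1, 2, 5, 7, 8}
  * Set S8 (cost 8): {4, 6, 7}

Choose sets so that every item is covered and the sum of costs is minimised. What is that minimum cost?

14

S5, S7 together cover every item (S5 ∪ S7 = {1, 2, 3, 4, 5, 6, 7, 8}); total cost 3 + 11 = 14.
The greedy pick S5, S4, S7 costs 19; no covering selection beats 14.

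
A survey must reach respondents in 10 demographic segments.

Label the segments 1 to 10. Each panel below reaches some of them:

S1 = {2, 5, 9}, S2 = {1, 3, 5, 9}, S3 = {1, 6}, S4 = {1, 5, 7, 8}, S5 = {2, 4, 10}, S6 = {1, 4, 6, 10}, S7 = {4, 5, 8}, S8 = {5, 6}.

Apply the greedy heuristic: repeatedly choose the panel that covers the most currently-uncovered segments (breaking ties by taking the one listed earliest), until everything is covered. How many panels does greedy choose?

Greedy: pick S2 (covers 4 new) → pick S5 (covers 3 new) → pick S4 (covers 2 new) → pick S3 (covers 1 new). Total picks: 4.

4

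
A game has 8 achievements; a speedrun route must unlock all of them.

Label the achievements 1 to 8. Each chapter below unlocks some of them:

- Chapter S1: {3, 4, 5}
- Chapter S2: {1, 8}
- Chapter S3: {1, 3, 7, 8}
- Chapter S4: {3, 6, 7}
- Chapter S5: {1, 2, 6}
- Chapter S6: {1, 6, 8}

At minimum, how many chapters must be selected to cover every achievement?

Take {S1, S3, S5}. Their union is {1, 2, 3, 4, 5, 6, 7, 8}, which is all 8 achievements.
Only S5 contains 2, so S5 is forced; the remaining 5 achievements need at least 2 more chapters (each remaining chapter adds at most 3) — so at least 3 chapters are needed, and 3 is optimal.

3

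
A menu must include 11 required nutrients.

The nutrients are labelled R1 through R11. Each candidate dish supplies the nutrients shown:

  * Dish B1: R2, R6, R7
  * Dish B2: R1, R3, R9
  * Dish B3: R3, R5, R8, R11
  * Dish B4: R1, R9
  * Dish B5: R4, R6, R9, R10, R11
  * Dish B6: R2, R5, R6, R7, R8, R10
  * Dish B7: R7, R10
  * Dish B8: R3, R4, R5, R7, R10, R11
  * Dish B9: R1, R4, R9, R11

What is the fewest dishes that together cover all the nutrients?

3

B4 and B6 and B8 together: B4 ∪ B6 ∪ B8 = {R1, R2, R3, R4, R5, R6, R7, R8, R9, R10, R11} — every nutrient is covered.
No 2 of the 9 dishes cover everything (all 36 combinations miss at least one nutrient), so 3 is optimal.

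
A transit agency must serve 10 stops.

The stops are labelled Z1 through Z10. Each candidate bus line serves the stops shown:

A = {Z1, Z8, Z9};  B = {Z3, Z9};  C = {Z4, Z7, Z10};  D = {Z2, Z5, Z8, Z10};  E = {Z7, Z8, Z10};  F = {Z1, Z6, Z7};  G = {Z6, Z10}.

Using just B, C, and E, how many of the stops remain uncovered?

Union of B, C, E = {Z3, Z4, Z7, Z8, Z9, Z10}.
Not covered: Z1, Z2, Z5, Z6 — 4 stops.

4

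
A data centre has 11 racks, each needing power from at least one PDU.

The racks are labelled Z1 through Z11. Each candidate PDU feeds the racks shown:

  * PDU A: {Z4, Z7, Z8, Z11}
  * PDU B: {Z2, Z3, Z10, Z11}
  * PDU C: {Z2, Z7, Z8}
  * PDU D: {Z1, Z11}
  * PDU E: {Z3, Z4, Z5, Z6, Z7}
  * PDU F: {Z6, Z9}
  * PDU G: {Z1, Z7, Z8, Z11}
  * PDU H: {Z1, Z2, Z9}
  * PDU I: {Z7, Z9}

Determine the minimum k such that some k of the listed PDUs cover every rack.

4

A and B and E and H together: A ∪ B ∪ E ∪ H = {Z1, Z2, Z3, Z4, Z5, Z6, Z7, Z8, Z9, Z10, Z11} — every rack is covered.
No 3 of the 9 PDUs cover everything (all 84 combinations miss at least one rack), so 4 is optimal.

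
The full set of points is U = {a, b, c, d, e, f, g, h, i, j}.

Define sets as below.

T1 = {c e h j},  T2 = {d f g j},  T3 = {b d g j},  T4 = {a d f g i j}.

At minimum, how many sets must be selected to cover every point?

T1 and T3 and T4 together: T1 ∪ T3 ∪ T4 = {a, b, c, d, e, f, g, h, i, j} — every point is covered.
Only T4 contains a, so T4 is forced; the remaining 4 points need at least 2 more sets (each remaining set adds at most 3) — so at least 3 sets are needed, and 3 is optimal.

3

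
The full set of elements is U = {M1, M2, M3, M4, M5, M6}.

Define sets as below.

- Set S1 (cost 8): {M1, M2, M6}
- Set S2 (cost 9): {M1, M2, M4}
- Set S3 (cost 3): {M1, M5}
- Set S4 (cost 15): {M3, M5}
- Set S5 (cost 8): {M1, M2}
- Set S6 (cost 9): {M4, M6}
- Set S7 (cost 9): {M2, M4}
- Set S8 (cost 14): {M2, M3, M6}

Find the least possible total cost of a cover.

26

S3, S6, S8 together cover every element (S3 ∪ S6 ∪ S8 = {M1, M2, M3, M4, M5, M6}); total cost 3 + 9 + 14 = 26.
The greedy pick S3, S1, S2, S8 costs 34; no covering selection beats 26.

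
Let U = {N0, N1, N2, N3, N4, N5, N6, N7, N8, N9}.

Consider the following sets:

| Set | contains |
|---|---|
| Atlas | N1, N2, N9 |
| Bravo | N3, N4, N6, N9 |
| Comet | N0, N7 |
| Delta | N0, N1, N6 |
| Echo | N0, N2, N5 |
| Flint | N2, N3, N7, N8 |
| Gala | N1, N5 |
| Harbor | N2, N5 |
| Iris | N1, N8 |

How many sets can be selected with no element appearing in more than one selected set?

Bravo, Comet, Harbor, Iris are pairwise disjoint (Bravo={N3,N4,N6,N9}; Comet={N0,N7}; Harbor={N2,N5}; Iris={N1,N8}).
Every remaining set overlaps one of these, and no 5 of the listed sets are pairwise disjoint, so 4 is the maximum.

4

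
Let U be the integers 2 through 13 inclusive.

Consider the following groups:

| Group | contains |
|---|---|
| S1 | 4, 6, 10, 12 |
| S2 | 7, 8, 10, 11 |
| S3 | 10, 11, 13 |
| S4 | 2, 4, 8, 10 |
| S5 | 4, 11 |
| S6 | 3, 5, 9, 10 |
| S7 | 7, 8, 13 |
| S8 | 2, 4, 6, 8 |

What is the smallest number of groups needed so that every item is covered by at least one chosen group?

S1 and S4 and S5 and S6 and S7 together: S1 ∪ S4 ∪ S5 ∪ S6 ∪ S7 = {2, 3, 4, 5, 6, 7, 8, 9, 10, 11, 12, 13} — every item is covered.
No 4 of the 8 groups cover everything (all 70 combinations miss at least one item), so 5 is optimal.

5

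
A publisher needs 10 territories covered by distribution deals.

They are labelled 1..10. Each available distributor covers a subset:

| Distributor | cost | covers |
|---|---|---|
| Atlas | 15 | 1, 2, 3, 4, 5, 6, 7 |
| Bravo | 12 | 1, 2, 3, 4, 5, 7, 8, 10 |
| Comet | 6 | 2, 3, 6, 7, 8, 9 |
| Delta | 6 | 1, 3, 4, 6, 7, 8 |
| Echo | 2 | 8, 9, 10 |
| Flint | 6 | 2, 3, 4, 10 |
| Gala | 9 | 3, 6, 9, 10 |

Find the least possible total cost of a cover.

17

Atlas, Echo together cover every territory (Atlas ∪ Echo = {1, 2, 3, 4, 5, 6, 7, 8, 9, 10}); total cost 15 + 2 = 17.
The greedy pick Echo, Delta, Bravo costs 20; no covering selection beats 17.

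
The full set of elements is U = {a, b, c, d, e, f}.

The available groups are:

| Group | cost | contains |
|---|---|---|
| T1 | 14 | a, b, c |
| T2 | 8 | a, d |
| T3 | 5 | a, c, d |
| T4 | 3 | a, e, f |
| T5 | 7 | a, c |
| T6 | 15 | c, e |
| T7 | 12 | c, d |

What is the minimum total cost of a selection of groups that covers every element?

T1, T3, T4 together cover every element (T1 ∪ T3 ∪ T4 = {a, b, c, d, e, f}); total cost 14 + 5 + 3 = 22.
No covering selection has total cost below 22.

22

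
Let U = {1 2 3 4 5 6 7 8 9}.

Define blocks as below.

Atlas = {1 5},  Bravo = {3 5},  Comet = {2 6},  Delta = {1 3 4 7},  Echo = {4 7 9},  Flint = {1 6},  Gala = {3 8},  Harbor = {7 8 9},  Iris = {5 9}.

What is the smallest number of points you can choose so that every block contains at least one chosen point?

4

The 4 points {3, 5, 6, 9} hit every block.
The blocks Atlas, Comet, Echo, Gala are pairwise disjoint, so any hitting set needs a separate point for each — at least 4. Hence 4 is optimal.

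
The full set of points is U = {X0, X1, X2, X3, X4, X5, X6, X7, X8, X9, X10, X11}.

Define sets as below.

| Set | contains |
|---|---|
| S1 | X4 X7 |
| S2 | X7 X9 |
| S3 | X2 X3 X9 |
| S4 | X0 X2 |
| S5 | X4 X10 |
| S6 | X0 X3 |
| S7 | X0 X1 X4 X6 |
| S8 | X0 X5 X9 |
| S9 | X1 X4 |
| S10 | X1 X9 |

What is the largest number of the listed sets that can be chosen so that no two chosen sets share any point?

S4, S5, S10 are pairwise disjoint (S4={X0,X2}; S5={X4,X10}; S10={X1,X9}).
Every remaining set overlaps one of these, and no 4 of the listed sets are pairwise disjoint, so 3 is the maximum.

3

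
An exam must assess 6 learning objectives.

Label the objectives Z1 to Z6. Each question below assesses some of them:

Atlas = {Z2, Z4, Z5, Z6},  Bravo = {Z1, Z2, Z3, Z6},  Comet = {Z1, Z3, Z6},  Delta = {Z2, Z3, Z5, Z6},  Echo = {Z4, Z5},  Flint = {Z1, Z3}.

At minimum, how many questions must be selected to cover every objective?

2

Take {Atlas, Flint}. Their union is {Z1, Z2, Z3, Z4, Z5, Z6}, which is all 6 objectives.
No single question has all 6 objectives (the largest, Atlas, has 4), so 2 is optimal.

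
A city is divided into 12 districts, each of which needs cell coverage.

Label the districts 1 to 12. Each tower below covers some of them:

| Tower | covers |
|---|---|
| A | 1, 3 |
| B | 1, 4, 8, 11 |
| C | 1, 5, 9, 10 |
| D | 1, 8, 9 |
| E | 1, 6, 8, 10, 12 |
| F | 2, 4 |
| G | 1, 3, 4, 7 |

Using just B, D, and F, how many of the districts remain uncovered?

6

Union of B, D, F = {1, 2, 4, 8, 9, 11}.
Not covered: 3, 5, 6, 7, 10, 12 — 6 districts.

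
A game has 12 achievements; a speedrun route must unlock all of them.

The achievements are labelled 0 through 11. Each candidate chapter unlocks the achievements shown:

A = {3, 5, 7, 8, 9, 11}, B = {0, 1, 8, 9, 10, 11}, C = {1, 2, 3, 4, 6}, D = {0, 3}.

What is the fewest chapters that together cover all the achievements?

Take {A, B, C}. Their union is {0, 1, 2, 3, 4, 5, 6, 7, 8, 9, 10, 11}, which is all 12 achievements.
Only C contains 2, so C is forced; the remaining 7 achievements need at least 2 more chapters (each remaining chapter adds at most 5) — so at least 3 chapters are needed, and 3 is optimal.

3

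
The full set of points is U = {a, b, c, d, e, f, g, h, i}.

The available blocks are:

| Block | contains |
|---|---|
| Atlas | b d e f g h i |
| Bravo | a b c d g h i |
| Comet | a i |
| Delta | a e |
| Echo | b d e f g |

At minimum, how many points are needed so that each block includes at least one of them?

2

The 2 points {a, f} hit every block.
The blocks Comet, Echo are pairwise disjoint, so any hitting set needs a separate point for each — at least 2. Hence 2 is optimal.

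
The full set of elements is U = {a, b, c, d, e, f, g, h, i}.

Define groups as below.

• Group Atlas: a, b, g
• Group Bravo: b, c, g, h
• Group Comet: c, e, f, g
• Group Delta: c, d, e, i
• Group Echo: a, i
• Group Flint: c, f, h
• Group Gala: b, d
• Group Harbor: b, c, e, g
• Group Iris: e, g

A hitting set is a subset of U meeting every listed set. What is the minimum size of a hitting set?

T = {a, c, d, e} meets every group (each contains at least one member of T), and |T| = 4.
The groups Echo, Flint, Gala, Iris are pairwise disjoint, so any hitting set needs a separate element for each — at least 4. Hence 4 is optimal.

4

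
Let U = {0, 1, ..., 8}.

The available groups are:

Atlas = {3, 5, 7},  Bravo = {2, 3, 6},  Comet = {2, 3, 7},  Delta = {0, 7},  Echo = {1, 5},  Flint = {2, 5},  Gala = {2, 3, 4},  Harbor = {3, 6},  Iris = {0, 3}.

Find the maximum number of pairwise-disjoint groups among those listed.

3

Delta, Flint, Harbor are pairwise disjoint (Delta={0,7}; Flint={2,5}; Harbor={3,6}).
Every remaining group overlaps one of these, and no 4 of the listed groups are pairwise disjoint, so 3 is the maximum.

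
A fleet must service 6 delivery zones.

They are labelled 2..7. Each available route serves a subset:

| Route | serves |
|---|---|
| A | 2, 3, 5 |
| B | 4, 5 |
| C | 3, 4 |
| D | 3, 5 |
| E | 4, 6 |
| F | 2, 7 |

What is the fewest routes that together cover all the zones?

D and E and F together: D ∪ E ∪ F = {2, 3, 4, 5, 6, 7} — every zone is covered.
Only E contains 6, so E is forced; the remaining 4 zones need at least 2 more routes (each remaining route adds at most 3) — so at least 3 routes are needed, and 3 is optimal.

3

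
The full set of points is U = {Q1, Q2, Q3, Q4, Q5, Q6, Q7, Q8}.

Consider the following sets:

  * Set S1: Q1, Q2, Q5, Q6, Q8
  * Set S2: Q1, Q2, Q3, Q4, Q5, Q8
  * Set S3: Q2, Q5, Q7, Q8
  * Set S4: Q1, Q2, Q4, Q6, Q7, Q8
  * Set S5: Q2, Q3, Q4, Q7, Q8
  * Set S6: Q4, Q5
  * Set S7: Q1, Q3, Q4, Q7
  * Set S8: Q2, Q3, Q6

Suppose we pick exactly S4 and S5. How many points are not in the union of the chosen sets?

1

Union of S4, S5 = {Q1, Q2, Q3, Q4, Q6, Q7, Q8}.
Not covered: Q5 — 1 point.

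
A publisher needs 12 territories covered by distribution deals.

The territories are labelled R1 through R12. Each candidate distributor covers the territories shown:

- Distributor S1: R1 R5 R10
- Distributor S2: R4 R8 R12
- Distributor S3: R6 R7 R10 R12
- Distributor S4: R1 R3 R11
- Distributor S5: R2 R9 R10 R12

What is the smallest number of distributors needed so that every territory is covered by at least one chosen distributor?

S1 and S2 and S3 and S4 and S5 together: S1 ∪ S2 ∪ S3 ∪ S4 ∪ S5 = {R1, R2, R3, R4, R5, R6, R7, R8, R9, R10, R11, R12} — every territory is covered.
No 4 of the 5 distributors cover everything (all 5 combinations miss at least one territory), so 5 is optimal.

5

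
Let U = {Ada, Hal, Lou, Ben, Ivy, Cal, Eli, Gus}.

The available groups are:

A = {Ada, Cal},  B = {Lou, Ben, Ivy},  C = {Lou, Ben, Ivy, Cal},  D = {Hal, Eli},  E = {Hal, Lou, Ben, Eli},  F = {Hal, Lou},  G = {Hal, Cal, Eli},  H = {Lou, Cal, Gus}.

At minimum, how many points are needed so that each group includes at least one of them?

T = {Hal, Lou, Cal} meets every group (each contains at least one member of T), and |T| = 3.
The groups A, B, D are pairwise disjoint, so any hitting set needs a separate point for each — at least 3. Hence 3 is optimal.

3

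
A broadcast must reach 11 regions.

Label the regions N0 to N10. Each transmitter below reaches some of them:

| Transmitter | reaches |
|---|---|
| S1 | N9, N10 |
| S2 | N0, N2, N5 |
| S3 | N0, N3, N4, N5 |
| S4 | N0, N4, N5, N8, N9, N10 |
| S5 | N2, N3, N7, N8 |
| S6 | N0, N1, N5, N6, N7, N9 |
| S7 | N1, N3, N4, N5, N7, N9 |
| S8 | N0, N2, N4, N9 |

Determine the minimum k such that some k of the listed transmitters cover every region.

3

Take {S4, S5, S6}. Their union is {N0, N1, N2, N3, N4, N5, N6, N7, N8, N9, N10}, which is all 11 regions.
Only S6 contains N6, so S6 is forced; the remaining 5 regions need at least 2 more transmitters (each remaining transmitter adds at most 3) — so at least 3 transmitters are needed, and 3 is optimal.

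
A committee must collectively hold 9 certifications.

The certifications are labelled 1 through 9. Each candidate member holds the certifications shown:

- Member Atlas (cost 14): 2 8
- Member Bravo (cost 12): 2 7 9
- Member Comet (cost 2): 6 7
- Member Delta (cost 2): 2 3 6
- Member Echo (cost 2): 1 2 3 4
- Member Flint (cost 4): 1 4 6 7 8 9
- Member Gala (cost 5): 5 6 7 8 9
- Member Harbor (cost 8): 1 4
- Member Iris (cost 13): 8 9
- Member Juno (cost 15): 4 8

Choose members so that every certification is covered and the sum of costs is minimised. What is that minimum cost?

Echo, Gala together cover every certification (Echo ∪ Gala = {1, 2, 3, 4, 5, 6, 7, 8, 9}); total cost 2 + 5 = 7.
The greedy pick Echo, Comet, Gala costs 9; no covering selection beats 7.

7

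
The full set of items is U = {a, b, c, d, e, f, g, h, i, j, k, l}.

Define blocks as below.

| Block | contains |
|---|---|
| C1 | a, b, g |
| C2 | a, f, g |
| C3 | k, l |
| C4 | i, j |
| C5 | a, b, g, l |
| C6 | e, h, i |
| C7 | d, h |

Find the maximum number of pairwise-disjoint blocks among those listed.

C2, C3, C4, C7 are pairwise disjoint (C2={a,f,g}; C3={k,l}; C4={i,j}; C7={d,h}).
Every remaining block overlaps one of these, and no 5 of the listed blocks are pairwise disjoint, so 4 is the maximum.

4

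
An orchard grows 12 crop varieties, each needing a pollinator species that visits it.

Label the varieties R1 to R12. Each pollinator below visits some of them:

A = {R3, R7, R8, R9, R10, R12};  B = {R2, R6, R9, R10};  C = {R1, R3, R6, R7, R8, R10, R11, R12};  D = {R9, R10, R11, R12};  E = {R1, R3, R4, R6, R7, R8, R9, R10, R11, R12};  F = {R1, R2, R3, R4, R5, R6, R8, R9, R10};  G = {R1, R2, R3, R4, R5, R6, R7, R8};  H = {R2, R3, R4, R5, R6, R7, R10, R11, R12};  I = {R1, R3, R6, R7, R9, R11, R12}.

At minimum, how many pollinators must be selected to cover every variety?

E and G together: E ∪ G = {R1, R2, R3, R4, R5, R6, R7, R8, R9, R10, R11, R12} — every variety is covered.
No single pollinator has all 12 varieties (the largest, E, has 10), so 2 is optimal.

2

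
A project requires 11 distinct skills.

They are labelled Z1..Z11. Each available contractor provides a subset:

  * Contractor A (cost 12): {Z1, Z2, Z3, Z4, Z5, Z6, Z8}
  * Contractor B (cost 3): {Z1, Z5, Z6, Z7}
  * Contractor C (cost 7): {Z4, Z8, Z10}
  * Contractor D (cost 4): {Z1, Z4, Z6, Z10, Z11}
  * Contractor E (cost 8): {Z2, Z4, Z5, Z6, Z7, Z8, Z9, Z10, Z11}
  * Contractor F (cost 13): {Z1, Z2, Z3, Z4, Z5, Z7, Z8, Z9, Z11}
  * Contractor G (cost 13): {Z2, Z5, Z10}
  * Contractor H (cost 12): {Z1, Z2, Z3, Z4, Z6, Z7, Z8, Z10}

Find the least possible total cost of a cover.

D, F together cover every skill (D ∪ F = {Z1, Z2, Z3, Z4, Z5, Z6, Z7, Z8, Z9, Z10, Z11}); total cost 4 + 13 = 17.
The greedy pick B, D, E, A costs 27; no covering selection beats 17.

17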